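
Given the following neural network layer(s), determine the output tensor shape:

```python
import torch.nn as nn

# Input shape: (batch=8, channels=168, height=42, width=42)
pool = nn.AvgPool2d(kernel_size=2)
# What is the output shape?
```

Input: (8, 168, 42, 42) -> Output: (8, 168, 21, 21)

Answer: (8, 168, 21, 21)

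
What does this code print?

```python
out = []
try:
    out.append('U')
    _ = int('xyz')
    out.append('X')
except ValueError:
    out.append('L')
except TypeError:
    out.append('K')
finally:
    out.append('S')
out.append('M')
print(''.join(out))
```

Execution trace: 'U' (try body) → 'L' (except ValueError) → 'S' (finally) → 'M' (after the try/except). Output: ULSM

Answer: ULSM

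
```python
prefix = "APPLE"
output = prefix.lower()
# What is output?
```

Trace:
`prefix = "APPLE"` → prefix = 'APPLE'
`output = prefix.lower()` → output = 'apple'
So output = 'apple'

Answer: 'apple'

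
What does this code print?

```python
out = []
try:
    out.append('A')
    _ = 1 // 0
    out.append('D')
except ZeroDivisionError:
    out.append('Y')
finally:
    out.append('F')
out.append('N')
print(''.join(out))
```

Execution trace: 'A' (try body) → 'Y' (except ZeroDivisionError) → 'F' (finally) → 'N' (after the try/except). Output: AYFN

Answer: AYFN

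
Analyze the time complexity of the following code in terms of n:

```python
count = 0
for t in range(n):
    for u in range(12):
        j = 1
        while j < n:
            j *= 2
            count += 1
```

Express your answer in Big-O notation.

Each loop level contributes: n × 1 × log n. Multiplying the contributions gives O(n log n).

Answer: O(n log n)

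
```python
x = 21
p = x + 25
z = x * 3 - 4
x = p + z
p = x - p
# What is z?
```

Trace:
`x = 21` → x = 21
`p = x + 25` → p = 46
`z = x * 3 - 4` → z = 59
`x = p + z` → x = 105
`p = x - p` → p = 59
So z = 59

Answer: 59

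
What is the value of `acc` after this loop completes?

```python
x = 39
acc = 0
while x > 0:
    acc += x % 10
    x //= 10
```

Sum digits of 39
`acc` takes the values: 0 → 9 → 12

Answer: 12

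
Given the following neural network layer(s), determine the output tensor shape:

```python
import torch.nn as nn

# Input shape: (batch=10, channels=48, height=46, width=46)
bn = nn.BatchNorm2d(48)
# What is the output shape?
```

Input: (10, 48, 46, 46) -> Output: (10, 48, 46, 46)

Answer: (10, 48, 46, 46)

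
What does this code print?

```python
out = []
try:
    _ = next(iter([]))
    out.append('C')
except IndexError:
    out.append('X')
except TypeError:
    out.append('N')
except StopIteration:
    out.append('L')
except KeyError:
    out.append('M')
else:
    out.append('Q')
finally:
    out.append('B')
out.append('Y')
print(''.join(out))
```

Execution trace: 'L' (except StopIteration) → 'B' (finally) → 'Y' (after the try/except). Output: LBY

Answer: LBY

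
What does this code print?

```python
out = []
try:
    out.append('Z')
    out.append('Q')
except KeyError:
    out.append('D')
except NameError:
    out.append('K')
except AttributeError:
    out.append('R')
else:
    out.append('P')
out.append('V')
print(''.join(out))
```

Execution trace: 'Z' (try body) → 'Q' (try body, no exception) → 'P' (else) → 'V' (after the try/except). Output: ZQPV

Answer: ZQPV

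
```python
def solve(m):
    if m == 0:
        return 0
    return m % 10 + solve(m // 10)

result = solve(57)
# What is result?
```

Sum of digits of 57: 7 + 5 = 12

Answer: 12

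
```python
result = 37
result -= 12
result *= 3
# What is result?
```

Trace:
`result = 37` → result = 37
`result -= 12` → result = 25
`result *= 3` → result = 75
So result = 75

Answer: 75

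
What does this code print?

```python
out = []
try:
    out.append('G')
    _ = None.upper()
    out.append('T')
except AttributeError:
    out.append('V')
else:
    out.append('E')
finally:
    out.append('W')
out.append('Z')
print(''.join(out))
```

Execution trace: 'G' (try body) → 'V' (except AttributeError) → 'W' (finally) → 'Z' (after the try/except). Output: GVWZ

Answer: GVWZ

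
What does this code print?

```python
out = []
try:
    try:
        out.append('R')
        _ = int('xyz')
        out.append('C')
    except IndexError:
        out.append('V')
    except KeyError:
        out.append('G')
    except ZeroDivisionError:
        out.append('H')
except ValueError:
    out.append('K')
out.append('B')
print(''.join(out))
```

Execution trace: 'R' (try body) → 'K' (outer except ValueError) → 'B' (after the try/except). Output: RKB

Answer: RKB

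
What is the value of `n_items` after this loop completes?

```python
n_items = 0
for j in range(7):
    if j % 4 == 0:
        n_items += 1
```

Count numbers divisible by 4 in range(7)
`n_items` takes the values: 0 → 1 → 2

Answer: 2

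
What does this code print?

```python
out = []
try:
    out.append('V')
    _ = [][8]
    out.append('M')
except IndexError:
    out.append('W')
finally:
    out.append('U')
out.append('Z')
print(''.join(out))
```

Execution trace: 'V' (try body) → 'W' (except IndexError) → 'U' (finally) → 'Z' (after the try/except). Output: VWUZ

Answer: VWUZ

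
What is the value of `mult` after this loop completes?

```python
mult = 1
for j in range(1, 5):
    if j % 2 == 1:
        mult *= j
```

Product of odd numbers 1 to 4
`mult` takes the values: 1 → 3

Answer: 3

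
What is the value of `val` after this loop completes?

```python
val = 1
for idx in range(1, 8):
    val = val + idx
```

Start at 1, add 1 through 7
`val` takes the values: 1 → 2 → 4 → 7 → 11 → 16 → 22 → 29

Answer: 29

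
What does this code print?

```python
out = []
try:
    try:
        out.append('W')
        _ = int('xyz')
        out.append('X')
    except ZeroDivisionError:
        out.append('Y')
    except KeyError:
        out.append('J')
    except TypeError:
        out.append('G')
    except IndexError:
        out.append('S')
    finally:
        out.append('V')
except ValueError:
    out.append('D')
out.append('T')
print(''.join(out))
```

Execution trace: 'W' (try body) → 'V' (finally) → 'D' (outer except ValueError) → 'T' (after the try/except). Output: WVDT

Answer: WVDT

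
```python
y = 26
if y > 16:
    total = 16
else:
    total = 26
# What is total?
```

Trace:
`y = 26` → y = 26
`if y > 16: ...` → y > 16 is True → total = 16
So total = 16

Answer: 16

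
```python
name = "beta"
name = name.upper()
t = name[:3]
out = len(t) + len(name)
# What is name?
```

Trace:
`name = "beta"` → name = 'beta'
`name = name.upper()` → name = 'BETA'
`t = name[:3]` → t = 'BET'
`out = len(t) + len(name)` → out = 7
So name = 'BETA'

Answer: 'BETA'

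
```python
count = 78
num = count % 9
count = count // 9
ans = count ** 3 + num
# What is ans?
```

Trace:
`count = 78` → count = 78
`num = count % 9` → num = 6
`count = count // 9` → count = 8
`ans = count ** 3 + num` → ans = 518
So ans = 518

Answer: 518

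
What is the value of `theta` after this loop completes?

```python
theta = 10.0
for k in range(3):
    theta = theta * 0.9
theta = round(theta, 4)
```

Exponential decay: 10.0 * 0.9^3
`theta` takes the values: 10.0 → 9.0 → 8.1 → 7.29

Answer: 7.29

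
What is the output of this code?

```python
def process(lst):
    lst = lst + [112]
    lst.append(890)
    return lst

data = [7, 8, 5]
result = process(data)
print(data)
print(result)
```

Key concept: rebinding parameter vs mutation.
Step by step:
`data = [7, 8, 5]` → data = [7, 8, 5]
`result = process(data)` → result = [7, 8, 5, 112, 890]
`print(data)` → prints [7, 8, 5]
`print(result)` → prints [7, 8, 5, 112, 890]

Answer:
[7, 8, 5]
[7, 8, 5, 112, 890]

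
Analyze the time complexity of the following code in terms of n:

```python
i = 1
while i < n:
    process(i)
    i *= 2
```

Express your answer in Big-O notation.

This is Logarithmic loop. Time complexity: O(log n).

Answer: O(log n)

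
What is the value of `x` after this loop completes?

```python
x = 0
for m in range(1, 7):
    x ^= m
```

XOR of 1 to 6
`x` takes the values: 0 → 1 → 3 → 0 → 4 → 1 → 7

Answer: 7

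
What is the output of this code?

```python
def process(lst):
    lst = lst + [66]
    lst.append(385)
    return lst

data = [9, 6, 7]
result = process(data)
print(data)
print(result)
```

Key concept: rebinding parameter vs mutation.
Step by step:
`data = [9, 6, 7]` → data = [9, 6, 7]
`result = process(data)` → result = [9, 6, 7, 66, 385]
`print(data)` → prints [9, 6, 7]
`print(result)` → prints [9, 6, 7, 66, 385]

Answer:
[9, 6, 7]
[9, 6, 7, 66, 385]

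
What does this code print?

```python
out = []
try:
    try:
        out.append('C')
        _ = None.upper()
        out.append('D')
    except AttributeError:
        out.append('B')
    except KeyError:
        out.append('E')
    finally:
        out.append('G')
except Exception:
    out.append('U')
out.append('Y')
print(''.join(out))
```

Execution trace: 'C' (inner try body) → 'B' (inner except AttributeError) → 'G' (inner finally) → 'Y' (after the try/except). Output: CBGY

Answer: CBGY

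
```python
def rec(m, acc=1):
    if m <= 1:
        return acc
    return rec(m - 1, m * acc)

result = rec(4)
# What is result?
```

Accumulator trace (n, acc): (4, 1) -> (3, 4) -> (2, 12) -> (1, 24) -> return 24

Answer: 24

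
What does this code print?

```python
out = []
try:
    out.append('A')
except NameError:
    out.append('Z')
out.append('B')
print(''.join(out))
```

Execution trace: 'A' (try body, no exception) → 'B' (after the try/except). Output: AB

Answer: AB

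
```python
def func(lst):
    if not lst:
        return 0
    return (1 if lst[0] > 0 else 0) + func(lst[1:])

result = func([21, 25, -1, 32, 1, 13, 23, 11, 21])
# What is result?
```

Count of positive elements in [21, 25, -1, 32, 1, 13, 23, 11, 21] = 8

Answer: 8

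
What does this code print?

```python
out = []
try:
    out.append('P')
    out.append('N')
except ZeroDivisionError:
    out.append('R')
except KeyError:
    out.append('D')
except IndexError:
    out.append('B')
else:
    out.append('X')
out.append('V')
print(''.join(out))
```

Execution trace: 'P' (try body) → 'N' (try body, no exception) → 'X' (else) → 'V' (after the try/except). Output: PNXV

Answer: PNXV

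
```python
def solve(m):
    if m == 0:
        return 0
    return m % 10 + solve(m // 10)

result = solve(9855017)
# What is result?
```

Sum of digits of 9855017: 7 + 1 + 0 + 5 + 5 + 8 + 9 = 35

Answer: 35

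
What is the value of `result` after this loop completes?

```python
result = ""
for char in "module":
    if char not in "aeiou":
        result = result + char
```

Remove vowels from 'module'
`result` takes the values: "" → "m" → "md" → "mdl"

Answer: "mdl"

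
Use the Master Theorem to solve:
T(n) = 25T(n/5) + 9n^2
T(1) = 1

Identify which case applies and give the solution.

a=25, b=5, f(n)=9n^2. log_5(25) = 2. Since c=2 = 2, Case 2 applies: T(n) = Θ(n^log_b(a) · log n) = O(n^2 log n).

Answer: O(n^2 log n) - Case 2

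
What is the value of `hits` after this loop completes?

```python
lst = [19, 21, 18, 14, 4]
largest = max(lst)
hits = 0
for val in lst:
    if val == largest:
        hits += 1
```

Count of max value 21 in [19, 21, 18, 14, 4]
`hits` takes the values: 0 → 1

Answer: 1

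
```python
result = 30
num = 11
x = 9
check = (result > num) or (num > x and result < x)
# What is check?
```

Trace:
`result = 30` → result = 30
`num = 11` → num = 11
`x = 9` → x = 9
`check = (result > num) or (num > x and result < x)` → check = True
So check = True

Answer: True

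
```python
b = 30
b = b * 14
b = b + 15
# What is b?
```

Trace:
`b = 30` → b = 30
`b = b * 14` → b = 420
`b = b + 15` → b = 435
So b = 435

Answer: 435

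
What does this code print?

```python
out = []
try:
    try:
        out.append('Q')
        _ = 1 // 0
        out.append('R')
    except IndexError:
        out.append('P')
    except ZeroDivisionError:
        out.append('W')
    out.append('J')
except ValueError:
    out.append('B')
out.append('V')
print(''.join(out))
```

Execution trace: 'Q' (inner try body) → 'W' (inner except ZeroDivisionError) → 'J' (try body, no exception) → 'V' (after the try/except). Output: QWJV

Answer: QWJV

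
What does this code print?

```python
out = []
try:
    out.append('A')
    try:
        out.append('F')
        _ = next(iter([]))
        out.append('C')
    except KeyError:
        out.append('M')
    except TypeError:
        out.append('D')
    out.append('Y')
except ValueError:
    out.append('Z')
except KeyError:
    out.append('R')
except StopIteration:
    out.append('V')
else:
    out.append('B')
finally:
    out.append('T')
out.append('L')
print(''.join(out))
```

Execution trace: 'A' (try body) → 'F' (inner try body) → 'V' (except StopIteration) → 'T' (finally) → 'L' (after the try/except). Output: AFVTL

Answer: AFVTL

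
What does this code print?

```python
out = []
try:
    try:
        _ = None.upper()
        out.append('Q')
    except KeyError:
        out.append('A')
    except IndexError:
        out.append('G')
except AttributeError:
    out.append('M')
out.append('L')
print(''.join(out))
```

Execution trace: 'M' (outer except AttributeError) → 'L' (after the try/except). Output: ML

Answer: ML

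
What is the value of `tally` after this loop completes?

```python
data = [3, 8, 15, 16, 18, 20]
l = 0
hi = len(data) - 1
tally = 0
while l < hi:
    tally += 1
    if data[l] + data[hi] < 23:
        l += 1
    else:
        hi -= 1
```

Steps to find pair summing to 23
`tally` takes the values: 0 → 1 → 2 → 3 → 4 → 5

Answer: 5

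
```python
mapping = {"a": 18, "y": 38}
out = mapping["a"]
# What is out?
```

Trace:
`mapping = {"a": 18, "y": 38}` → mapping = {'a': 18, 'y': 38}
`out = mapping["a"]` → out = 18
So out = 18

Answer: 18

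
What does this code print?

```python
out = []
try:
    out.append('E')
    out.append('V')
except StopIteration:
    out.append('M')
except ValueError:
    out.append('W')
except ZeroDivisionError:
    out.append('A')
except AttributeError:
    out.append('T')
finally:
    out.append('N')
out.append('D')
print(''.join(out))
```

Execution trace: 'E' (try body) → 'V' (try body, no exception) → 'N' (finally) → 'D' (after the try/except). Output: EVND

Answer: EVND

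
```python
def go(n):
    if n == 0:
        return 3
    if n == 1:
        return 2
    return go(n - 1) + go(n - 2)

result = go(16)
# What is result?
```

Build up from base cases: go(0)=3, go(1)=2, go(2)=5, go(3)=7, go(4)=12, go(5)=19, go(6)=31, ..., go(16)=3804

Answer: 3804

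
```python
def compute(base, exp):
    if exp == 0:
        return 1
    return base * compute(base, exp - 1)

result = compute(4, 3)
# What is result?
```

compute(4, 3) = 4 * 4 * 4 = 64

Answer: 64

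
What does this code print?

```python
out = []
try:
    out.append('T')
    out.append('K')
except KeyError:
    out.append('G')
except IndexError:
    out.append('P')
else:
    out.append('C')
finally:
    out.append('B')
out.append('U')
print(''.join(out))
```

Execution trace: 'T' (try body) → 'K' (try body, no exception) → 'C' (else) → 'B' (finally) → 'U' (after the try/except). Output: TKCBU

Answer: TKCBU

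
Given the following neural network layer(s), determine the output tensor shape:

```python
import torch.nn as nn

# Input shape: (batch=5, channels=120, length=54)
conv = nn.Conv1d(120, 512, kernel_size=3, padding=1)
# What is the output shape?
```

Input: (5, 120, 54) -> Output: (5, 512, 54)

Answer: (5, 512, 54)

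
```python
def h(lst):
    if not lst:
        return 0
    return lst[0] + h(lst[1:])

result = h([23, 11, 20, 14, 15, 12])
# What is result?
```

23 + 11 + 20 + 14 + 15 + 12 + 0 = 95

Answer: 95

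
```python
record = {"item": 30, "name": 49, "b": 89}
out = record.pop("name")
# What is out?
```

Trace:
`record = {"item": 30, "name": 49, "b": 89}` → record = {'item': 30, 'name': 49, 'b': 89}
`out = record.pop("name")` → record = {'item': 30, 'b': 89}; out = 49
So out = 49

Answer: 49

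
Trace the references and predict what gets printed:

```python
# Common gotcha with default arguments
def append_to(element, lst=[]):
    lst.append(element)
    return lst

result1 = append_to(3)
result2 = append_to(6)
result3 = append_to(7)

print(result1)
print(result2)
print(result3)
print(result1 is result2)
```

Key concept: mutable default argument gotcha.
Step by step:
`result1 = append_to(3)` → result1 = [3]
`result2 = append_to(6)` → result1 = [3, 6] (same object as result2); result2 = [3, 6] (same object as result1)
`result3 = append_to(7)` → result1 = [3, 6, 7] (same object as result2, result3); result2 = [3, 6, 7] (same object as result1, result3); result3 = [3, 6, 7] (same object as result1, result2)
`print(result1)` → prints [3, 6, 7]
`print(result2)` → prints [3, 6, 7]
`print(result3)` → prints [3, 6, 7]
`print(result1 is result2)` → prints True

Answer:
[3, 6, 7]
[3, 6, 7]
[3, 6, 7]
True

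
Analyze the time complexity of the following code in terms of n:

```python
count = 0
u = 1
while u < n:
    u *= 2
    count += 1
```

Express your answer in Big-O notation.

Each loop level contributes: log n. Multiplying the contributions gives O(log n).

Answer: O(log n)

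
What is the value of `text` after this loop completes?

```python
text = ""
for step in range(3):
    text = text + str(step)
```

Concatenate digits 0 to 2
`text` takes the values: "" → "0" → "01" → "012"

Answer: "012"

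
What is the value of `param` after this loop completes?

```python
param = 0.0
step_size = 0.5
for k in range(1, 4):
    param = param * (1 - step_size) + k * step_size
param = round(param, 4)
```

Moving average with lr=0.5
`param` takes the values: 0.0 → 0.5 → 1.25 → 2.125

Answer: 2.125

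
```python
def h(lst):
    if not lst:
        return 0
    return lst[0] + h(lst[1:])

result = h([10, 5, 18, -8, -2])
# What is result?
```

10 + 5 + 18 + (-8) + (-2) + 0 = 23

Answer: 23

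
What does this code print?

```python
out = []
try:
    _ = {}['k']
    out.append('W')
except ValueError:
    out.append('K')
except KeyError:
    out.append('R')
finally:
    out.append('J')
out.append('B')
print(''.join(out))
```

Execution trace: 'R' (except KeyError) → 'J' (finally) → 'B' (after the try/except). Output: RJB

Answer: RJB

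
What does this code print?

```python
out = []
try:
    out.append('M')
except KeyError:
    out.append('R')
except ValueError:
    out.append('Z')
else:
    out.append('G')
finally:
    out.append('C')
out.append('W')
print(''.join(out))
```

Execution trace: 'M' (try body, no exception) → 'G' (else) → 'C' (finally) → 'W' (after the try/except). Output: MGCW

Answer: MGCW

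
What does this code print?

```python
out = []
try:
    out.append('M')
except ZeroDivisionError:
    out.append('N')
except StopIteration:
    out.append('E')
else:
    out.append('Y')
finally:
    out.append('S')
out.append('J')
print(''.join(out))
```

Execution trace: 'M' (try body, no exception) → 'Y' (else) → 'S' (finally) → 'J' (after the try/except). Output: MYSJ

Answer: MYSJ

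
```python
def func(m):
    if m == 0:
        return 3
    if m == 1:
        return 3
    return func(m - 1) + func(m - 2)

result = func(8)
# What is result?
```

Build up from base cases: func(0)=3, func(1)=3, func(2)=6, func(3)=9, func(4)=15, func(5)=24, func(6)=39, ..., func(8)=102

Answer: 102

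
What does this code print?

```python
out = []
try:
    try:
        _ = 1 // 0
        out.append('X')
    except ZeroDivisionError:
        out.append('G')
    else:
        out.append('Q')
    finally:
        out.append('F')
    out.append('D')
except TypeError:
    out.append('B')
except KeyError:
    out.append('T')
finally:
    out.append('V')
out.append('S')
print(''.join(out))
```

Execution trace: 'G' (inner except ZeroDivisionError) → 'F' (inner finally) → 'D' (try body, no exception) → 'V' (finally) → 'S' (after the try/except). Output: GFDVS

Answer: GFDVS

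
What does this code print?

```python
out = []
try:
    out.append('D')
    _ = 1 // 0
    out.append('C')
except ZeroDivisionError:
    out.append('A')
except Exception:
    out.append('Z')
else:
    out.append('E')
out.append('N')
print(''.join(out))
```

Execution trace: 'D' (try body) → 'A' (except ZeroDivisionError) → 'N' (after the try/except). Output: DAN

Answer: DAN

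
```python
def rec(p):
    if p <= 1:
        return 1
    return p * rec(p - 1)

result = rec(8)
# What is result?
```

rec(8) = 8 * 7 * 6 * 5 * 4 * 3 * 2 * 1 = 40320

Answer: 40320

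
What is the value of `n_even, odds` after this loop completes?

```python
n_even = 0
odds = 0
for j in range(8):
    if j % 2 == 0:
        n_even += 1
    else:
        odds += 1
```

Count evens and odds in range(8)
`n_even, odds` takes the values: (0, 0) → (1, 0) → (1, 1) → (2, 1) → (2, 2) → (3, 2) → (3, 3) → (4, 3) → (4, 4)

Answer: 4, 4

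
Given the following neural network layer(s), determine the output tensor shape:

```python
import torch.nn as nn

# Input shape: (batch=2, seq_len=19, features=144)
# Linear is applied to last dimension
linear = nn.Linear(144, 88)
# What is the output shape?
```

Input: (2, 19, 144) -> Output: (2, 19, 88)

Answer: (2, 19, 88)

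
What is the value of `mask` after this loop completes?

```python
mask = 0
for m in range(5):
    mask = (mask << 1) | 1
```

Build 5 consecutive 1-bits: 0b11111
`mask` takes the values: 0 → 1 → 3 → 7 → 15 → 31

Answer: 31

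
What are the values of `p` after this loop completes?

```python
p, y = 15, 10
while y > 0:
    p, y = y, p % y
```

GCD of 15 and 10
`p` takes the values: 15 → 10 → 5

Answer: 5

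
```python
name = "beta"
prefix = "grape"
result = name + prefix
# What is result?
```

Trace:
`name = "beta"` → name = 'beta'
`prefix = "grape"` → prefix = 'grape'
`result = name + prefix` → result = 'betagrape'
So result = 'betagrape'

Answer: 'betagrape'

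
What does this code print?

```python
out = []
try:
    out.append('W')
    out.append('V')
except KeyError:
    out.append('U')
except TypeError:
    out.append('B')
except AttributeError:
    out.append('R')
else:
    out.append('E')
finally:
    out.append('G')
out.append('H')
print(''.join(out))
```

Execution trace: 'W' (try body) → 'V' (try body, no exception) → 'E' (else) → 'G' (finally) → 'H' (after the try/except). Output: WVEGH

Answer: WVEGH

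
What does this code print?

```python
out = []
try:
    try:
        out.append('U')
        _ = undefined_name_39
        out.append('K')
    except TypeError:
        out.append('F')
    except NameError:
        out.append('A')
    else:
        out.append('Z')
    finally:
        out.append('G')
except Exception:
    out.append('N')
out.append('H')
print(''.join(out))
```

Execution trace: 'U' (inner try body) → 'A' (inner except NameError) → 'G' (inner finally) → 'H' (after the try/except). Output: UAGH

Answer: UAGH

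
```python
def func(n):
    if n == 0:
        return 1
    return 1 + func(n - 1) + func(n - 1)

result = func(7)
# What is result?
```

func(n) = 1 + 2·func(n-1), func(0)=1. Closed form: (1+1)·2^7 - 1 = 255.

Answer: 255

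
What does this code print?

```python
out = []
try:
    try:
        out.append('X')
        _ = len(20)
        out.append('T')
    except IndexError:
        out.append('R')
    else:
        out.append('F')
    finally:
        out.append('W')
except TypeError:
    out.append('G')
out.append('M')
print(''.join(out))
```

Execution trace: 'X' (try body) → 'W' (finally) → 'G' (outer except TypeError) → 'M' (after the try/except). Output: XWGM

Answer: XWGM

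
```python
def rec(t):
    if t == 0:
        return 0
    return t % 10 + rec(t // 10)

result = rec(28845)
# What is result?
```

Sum of digits of 28845: 5 + 4 + 8 + 8 + 2 = 27

Answer: 27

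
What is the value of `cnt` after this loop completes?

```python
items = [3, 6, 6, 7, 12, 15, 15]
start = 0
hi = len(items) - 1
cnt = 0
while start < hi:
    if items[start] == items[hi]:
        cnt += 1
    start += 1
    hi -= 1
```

Count matching pairs from ends
`cnt` takes the values: 0

Answer: 0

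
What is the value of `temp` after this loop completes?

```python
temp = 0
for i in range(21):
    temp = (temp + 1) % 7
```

Increment mod 7, 21 times = 0
`temp` takes the values: 0 → 1 → 2 → 3 → 4 → 5 → 6 → 0 → 1 → 2 → 3 → 4 → 5 → 6 → 0 → 1 → 2 → 3 → 4 → 5 → 6 → 0

Answer: 0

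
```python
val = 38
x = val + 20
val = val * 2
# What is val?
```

Trace:
`val = 38` → val = 38
`x = val + 20` → x = 58
`val = val * 2` → val = 76
So val = 76

Answer: 76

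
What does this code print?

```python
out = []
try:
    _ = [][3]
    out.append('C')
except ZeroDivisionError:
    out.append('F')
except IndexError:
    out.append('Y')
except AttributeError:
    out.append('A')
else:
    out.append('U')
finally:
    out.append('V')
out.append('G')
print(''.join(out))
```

Execution trace: 'Y' (except IndexError) → 'V' (finally) → 'G' (after the try/except). Output: YVG

Answer: YVG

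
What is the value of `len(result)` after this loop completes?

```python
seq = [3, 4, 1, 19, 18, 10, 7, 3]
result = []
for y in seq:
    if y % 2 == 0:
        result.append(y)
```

Count even numbers in [3, 4, 1, 19, 18, 10, 7, 3]
`result` takes the values: [] → [4] → [4, 18] → [4, 18, 10]
So `len(result)` = 3

Answer: 3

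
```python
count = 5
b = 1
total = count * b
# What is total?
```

Trace:
`count = 5` → count = 5
`b = 1` → b = 1
`total = count * b` → total = 5
So total = 5

Answer: 5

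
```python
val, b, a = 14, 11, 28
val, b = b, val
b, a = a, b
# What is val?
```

Trace:
`val, b, a = 14, 11, 28` → val = 14; b = 11; a = 28
`val, b = b, val` → val = 11; b = 14
`b, a = a, b` → b = 28; a = 14
So val = 11

Answer: 11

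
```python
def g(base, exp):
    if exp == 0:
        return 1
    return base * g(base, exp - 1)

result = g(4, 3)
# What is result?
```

g(4, 3) = 4 * 4 * 4 = 64

Answer: 64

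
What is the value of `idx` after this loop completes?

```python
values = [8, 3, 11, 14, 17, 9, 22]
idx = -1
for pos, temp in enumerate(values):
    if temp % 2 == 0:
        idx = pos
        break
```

First even number index in [8, 3, 11, 14, 17, 9, 22]
`idx` takes the values: -1 → 0

Answer: 0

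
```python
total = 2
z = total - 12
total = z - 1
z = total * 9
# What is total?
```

Trace:
`total = 2` → total = 2
`z = total - 12` → z = -10
`total = z - 1` → total = -11
`z = total * 9` → z = -99
So total = -11

Answer: -11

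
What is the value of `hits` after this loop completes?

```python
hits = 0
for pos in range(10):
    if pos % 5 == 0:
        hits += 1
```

Count numbers divisible by 5 in range(10)
`hits` takes the values: 0 → 1 → 2

Answer: 2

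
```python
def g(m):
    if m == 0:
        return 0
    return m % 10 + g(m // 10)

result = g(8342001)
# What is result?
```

Sum of digits of 8342001: 1 + 0 + 0 + 2 + 4 + 3 + 8 = 18

Answer: 18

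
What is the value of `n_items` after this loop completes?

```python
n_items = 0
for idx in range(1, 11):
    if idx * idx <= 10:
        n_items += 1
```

Count numbers where idx² ≤ 10
`n_items` takes the values: 0 → 1 → 2 → 3

Answer: 3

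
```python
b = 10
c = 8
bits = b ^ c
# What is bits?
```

Trace:
`b = 10` → b = 10
`c = 8` → c = 8
`bits = b ^ c` → bits = 2
So bits = 2

Answer: 2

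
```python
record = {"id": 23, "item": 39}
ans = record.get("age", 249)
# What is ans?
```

Trace:
`record = {"id": 23, "item": 39}` → record = {'id': 23, 'item': 39}
`ans = record.get("age", 249)` → ans = 249
So ans = 249

Answer: 249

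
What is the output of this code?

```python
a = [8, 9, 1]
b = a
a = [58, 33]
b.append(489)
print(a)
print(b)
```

Key concept: rebinding vs mutation: a is rebound to a new list, b still points at the original.
Step by step:
`a = [8, 9, 1]` → a = [8, 9, 1]
`b = a` → b = [8, 9, 1] (same object as a)
`a = [58, 33]` → a = [58, 33]
`b.append(489)` → b = [8, 9, 1, 489]
`print(a)` → prints [58, 33]
`print(b)` → prints [8, 9, 1, 489]

Answer:
[58, 33]
[8, 9, 1, 489]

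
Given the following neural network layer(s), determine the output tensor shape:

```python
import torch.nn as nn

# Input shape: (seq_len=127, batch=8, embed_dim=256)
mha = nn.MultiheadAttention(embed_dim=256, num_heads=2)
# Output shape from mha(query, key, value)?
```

Input: (127, 8, 256) -> Output: (127, 8, 256)

Answer: (127, 8, 256)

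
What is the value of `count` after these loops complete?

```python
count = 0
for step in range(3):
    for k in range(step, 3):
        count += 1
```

Upper triangle: 3 + 2 + ... + 1
`count` takes the values: 0 → 1 → 2 → 3 → 4 → 5 → 6

Answer: 6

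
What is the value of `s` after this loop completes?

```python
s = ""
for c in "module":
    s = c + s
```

Reverse 'module'
`s` takes the values: "" → "m" → "om" → "dom" → "udom" → "ludom" → "eludom"

Answer: "eludom"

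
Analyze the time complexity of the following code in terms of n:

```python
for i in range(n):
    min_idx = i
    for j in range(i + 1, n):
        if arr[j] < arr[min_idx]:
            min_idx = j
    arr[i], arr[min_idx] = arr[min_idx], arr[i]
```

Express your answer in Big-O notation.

This is Selection sort. Time complexity: O(n²).

Answer: O(n²)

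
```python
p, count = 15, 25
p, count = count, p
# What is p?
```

Trace:
`p, count = 15, 25` → p = 15; count = 25
`p, count = count, p` → p = 25; count = 15
So p = 25

Answer: 25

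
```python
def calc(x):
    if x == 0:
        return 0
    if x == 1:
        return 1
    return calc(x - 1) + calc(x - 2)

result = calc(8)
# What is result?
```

Build up from base cases: calc(0)=0, calc(1)=1, calc(2)=1, calc(3)=2, calc(4)=3, calc(5)=5, calc(6)=8, ..., calc(8)=21

Answer: 21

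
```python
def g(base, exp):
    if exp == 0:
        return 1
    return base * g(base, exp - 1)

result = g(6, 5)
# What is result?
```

g(6, 5) = 6 * 6 * 6 * 6 * 6 = 7776

Answer: 7776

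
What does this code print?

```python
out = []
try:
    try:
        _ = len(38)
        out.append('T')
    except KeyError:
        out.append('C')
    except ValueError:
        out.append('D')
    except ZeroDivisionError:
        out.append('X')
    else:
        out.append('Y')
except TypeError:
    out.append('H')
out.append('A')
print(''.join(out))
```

Execution trace: 'H' (outer except TypeError) → 'A' (after the try/except). Output: HA

Answer: HA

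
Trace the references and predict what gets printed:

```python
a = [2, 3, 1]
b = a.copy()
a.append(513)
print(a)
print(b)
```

Key concept: list.copy() creates independent copy.
Step by step:
`a = [2, 3, 1]` → a = [2, 3, 1]
`b = a.copy()` → b = [2, 3, 1]
`a.append(513)` → a = [2, 3, 1, 513]
`print(a)` → prints [2, 3, 1, 513]
`print(b)` → prints [2, 3, 1]

Answer:
[2, 3, 1, 513]
[2, 3, 1]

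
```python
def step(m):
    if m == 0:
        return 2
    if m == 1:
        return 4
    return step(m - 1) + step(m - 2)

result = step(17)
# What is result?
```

Build up from base cases: step(0)=2, step(1)=4, step(2)=6, step(3)=10, step(4)=16, step(5)=26, step(6)=42, ..., step(17)=8362

Answer: 8362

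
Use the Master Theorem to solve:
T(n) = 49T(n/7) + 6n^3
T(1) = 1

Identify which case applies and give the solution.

a=49, b=7, f(n)=6n^3. log_7(49) = 2. Since c=3 > 2 and the regularity condition holds (49(n/7)^3 = (49/7^3)n^3 with 49/7^3 < 1), Case 3 applies: T(n) = Θ(f(n)) = O(n^3).

Answer: O(n^3) - Case 3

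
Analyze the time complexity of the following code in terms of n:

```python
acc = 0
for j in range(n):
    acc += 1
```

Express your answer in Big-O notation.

Each loop level contributes: n. Multiplying the contributions gives O(n).

Answer: O(n)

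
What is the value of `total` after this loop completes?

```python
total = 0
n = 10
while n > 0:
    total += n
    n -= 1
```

Sum 10 down to 1
`total` takes the values: 0 → 10 → 19 → 27 → 34 → 40 → 45 → 49 → 52 → 54 → 55

Answer: 55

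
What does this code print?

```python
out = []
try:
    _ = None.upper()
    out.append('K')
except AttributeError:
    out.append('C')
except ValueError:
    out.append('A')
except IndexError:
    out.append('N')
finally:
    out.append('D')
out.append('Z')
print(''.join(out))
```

Execution trace: 'C' (except AttributeError) → 'D' (finally) → 'Z' (after the try/except). Output: CDZ

Answer: CDZ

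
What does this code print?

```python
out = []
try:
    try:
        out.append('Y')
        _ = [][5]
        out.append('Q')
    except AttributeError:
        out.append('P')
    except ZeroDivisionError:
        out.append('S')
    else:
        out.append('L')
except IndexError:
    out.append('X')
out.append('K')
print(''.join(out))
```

Execution trace: 'Y' (try body) → 'X' (outer except IndexError) → 'K' (after the try/except). Output: YXK

Answer: YXK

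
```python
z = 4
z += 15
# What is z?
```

Trace:
`z = 4` → z = 4
`z += 15` → z = 19
So z = 19

Answer: 19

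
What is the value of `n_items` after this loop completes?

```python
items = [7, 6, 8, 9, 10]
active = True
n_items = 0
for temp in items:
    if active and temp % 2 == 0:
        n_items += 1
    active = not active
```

Count even values at even positions
`n_items` takes the values: 0 → 1 → 2

Answer: 2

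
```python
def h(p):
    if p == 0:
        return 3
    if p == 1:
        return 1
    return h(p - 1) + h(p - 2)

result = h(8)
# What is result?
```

Build up from base cases: h(0)=3, h(1)=1, h(2)=4, h(3)=5, h(4)=9, h(5)=14, h(6)=23, ..., h(8)=60

Answer: 60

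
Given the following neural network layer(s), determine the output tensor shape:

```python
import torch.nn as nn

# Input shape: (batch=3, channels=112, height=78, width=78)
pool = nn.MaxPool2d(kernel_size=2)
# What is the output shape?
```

Input: (3, 112, 78, 78) -> Output: (3, 112, 39, 39)

Answer: (3, 112, 39, 39)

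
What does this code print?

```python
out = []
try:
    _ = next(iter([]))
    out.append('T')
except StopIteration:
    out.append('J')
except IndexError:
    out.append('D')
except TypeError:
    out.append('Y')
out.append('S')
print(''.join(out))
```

Execution trace: 'J' (except StopIteration) → 'S' (after the try/except). Output: JS

Answer: JS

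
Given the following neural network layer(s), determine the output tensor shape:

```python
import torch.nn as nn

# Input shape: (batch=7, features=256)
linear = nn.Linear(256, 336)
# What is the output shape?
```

Input: (7, 256) -> Output: (7, 336)

Answer: (7, 336)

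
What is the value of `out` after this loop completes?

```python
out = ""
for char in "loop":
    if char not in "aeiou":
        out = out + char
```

Remove vowels from 'loop'
`out` takes the values: "" → "l" → "lp"

Answer: "lp"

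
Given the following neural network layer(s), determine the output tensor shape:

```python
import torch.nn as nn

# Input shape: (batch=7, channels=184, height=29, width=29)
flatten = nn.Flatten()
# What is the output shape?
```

Input: (7, 184, 29, 29) -> Output: (7, 154744)

Answer: (7, 154744)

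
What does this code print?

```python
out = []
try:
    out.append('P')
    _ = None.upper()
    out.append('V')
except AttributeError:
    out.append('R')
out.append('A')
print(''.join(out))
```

Execution trace: 'P' (try body) → 'R' (except AttributeError) → 'A' (after the try/except). Output: PRA

Answer: PRA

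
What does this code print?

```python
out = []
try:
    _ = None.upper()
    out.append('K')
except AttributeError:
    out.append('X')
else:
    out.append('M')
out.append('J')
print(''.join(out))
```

Execution trace: 'X' (except AttributeError) → 'J' (after the try/except). Output: XJ

Answer: XJ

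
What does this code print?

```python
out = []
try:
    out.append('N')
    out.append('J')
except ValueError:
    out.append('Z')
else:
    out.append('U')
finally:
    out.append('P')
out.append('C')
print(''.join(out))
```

Execution trace: 'N' (try body) → 'J' (try body, no exception) → 'U' (else) → 'P' (finally) → 'C' (after the try/except). Output: NJUPC

Answer: NJUPC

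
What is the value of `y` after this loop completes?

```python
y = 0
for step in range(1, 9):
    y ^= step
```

XOR of 1 to 8
`y` takes the values: 0 → 1 → 3 → 0 → 4 → 1 → 7 → 0 → 8

Answer: 8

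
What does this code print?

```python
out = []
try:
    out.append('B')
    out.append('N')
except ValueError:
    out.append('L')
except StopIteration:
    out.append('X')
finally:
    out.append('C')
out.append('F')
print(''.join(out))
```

Execution trace: 'B' (try body) → 'N' (try body, no exception) → 'C' (finally) → 'F' (after the try/except). Output: BNCF

Answer: BNCF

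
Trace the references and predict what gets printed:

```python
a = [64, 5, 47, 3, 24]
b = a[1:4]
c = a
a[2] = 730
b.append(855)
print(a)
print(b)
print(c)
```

Key concept: slice vs alias.
Step by step:
`a = [64, 5, 47, 3, 24]` → a = [64, 5, 47, 3, 24]
`b = a[1:4]` → b = [5, 47, 3]
`c = a` → c = [64, 5, 47, 3, 24] (same object as a)
`a[2] = 730` → a = [64, 5, 730, 3, 24] (same object as c); c = [64, 5, 730, 3, 24] (same object as a)
`b.append(855)` → b = [5, 47, 3, 855]
`print(a)` → prints [64, 5, 730, 3, 24]
`print(b)` → prints [5, 47, 3, 855]
`print(c)` → prints [64, 5, 730, 3, 24]

Answer:
[64, 5, 730, 3, 24]
[5, 47, 3, 855]
[64, 5, 730, 3, 24]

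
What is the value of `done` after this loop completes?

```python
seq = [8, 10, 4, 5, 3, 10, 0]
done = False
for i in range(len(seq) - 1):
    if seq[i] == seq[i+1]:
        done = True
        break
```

Check consecutive duplicates in [8, 10, 4, 5, 3, 10, 0]
`done` takes the values: False

Answer: False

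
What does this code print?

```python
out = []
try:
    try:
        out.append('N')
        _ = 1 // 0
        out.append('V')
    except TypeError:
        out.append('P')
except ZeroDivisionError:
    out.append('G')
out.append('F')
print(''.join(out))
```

Execution trace: 'N' (try body) → 'G' (outer except ZeroDivisionError) → 'F' (after the try/except). Output: NGF

Answer: NGF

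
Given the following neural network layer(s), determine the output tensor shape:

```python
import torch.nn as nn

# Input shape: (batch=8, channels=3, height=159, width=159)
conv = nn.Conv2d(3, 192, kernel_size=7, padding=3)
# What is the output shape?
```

Input: (8, 3, 159, 159) -> Output: (8, 192, 159, 159)

Answer: (8, 192, 159, 159)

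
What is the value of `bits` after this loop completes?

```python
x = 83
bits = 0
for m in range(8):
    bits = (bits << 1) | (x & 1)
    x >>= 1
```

Reverse lowest 8 bits of 83
`bits` takes the values: 0 → 1 → 3 → 6 → 12 → 25 → 50 → 101 → 202

Answer: 202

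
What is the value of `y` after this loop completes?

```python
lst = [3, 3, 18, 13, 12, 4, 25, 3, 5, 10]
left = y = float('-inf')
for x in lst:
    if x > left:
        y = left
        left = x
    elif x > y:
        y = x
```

Second largest (with repeats) in [3, 3, 18, 13, 12, 4, 25, 3, 5, 10]
`y` takes the values: -inf → 3 → 13 → 18

Answer: 18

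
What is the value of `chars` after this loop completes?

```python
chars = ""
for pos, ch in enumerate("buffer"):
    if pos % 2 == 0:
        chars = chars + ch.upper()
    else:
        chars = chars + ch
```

Uppercase even positions in 'buffer'
`chars` takes the values: "" → "B" → "Bu" → "BuF" → "BuFf" → "BuFfE" → "BuFfEr"

Answer: "BuFfEr"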